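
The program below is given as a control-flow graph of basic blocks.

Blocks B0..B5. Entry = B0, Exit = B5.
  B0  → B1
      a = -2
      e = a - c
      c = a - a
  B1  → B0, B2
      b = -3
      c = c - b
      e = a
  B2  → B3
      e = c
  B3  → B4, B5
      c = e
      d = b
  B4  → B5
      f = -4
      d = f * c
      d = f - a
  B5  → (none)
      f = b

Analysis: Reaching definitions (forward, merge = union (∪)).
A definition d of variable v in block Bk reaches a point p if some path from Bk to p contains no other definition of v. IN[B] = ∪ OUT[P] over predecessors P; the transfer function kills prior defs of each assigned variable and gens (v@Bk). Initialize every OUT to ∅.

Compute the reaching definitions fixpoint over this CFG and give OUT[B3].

Fixpoint table:
  B0:  IN={a@B0, b@B1, c@B1, e@B1}  OUT={a@B0, b@B1, c@B0, e@B0}
  B1:  IN={a@B0, b@B1, c@B0, e@B0}  OUT={a@B0, b@B1, c@B1, e@B1}
  B2:  IN={a@B0, b@B1, c@B1, e@B1}  OUT={a@B0, b@B1, c@B1, e@B2}
  B3:  IN={a@B0, b@B1, c@B1, e@B2}  OUT={a@B0, b@B1, c@B3, d@B3, e@B2}
  B4:  IN={a@B0, b@B1, c@B3, d@B3, e@B2}  OUT={a@B0, b@B1, c@B3, d@B4, e@B2, f@B4}
  B5:  IN={a@B0, b@B1, c@B3, d@B3, d@B4, e@B2, f@B4}  OUT={a@B0, b@B1, c@B3, d@B3, d@B4, e@B2, f@B5}

Merge at B3: IN[B3] = OUT[B2] = {a@B0, b@B1, c@B1, e@B2}
Applying B3's transfer function to that IN value gives OUT[B3] (row B3 above).

Answer: {a@B0, b@B1, c@B3, d@B3, e@B2}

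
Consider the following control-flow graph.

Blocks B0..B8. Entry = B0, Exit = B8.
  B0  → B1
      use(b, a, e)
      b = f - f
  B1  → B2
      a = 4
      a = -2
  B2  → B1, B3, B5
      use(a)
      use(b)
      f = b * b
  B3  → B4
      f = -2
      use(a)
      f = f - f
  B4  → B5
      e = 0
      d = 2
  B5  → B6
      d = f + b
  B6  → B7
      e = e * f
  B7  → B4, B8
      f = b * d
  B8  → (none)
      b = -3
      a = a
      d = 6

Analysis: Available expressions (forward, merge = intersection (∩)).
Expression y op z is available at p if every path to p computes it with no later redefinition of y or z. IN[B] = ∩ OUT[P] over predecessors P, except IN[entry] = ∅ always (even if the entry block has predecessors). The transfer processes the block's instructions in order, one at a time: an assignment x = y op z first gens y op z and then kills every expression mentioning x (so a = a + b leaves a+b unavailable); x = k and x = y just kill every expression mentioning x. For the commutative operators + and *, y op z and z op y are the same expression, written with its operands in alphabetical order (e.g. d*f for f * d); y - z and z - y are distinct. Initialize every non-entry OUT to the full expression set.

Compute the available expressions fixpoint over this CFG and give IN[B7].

Answer: {b*b, b+f}

Derivation:
Converged values:
  B0:   IN={}   OUT={f-f}
  B1:   IN={}   OUT={}
  B2:   IN={}   OUT={b*b}
  B3:   IN={b*b}   OUT={b*b}
  B4:   IN={b*b}   OUT={b*b}
  B5:   IN={b*b}   OUT={b*b, b+f}
  B6:   IN={b*b, b+f}   OUT={b*b, b+f}
  B7:   IN={b*b, b+f}   OUT={b*b, b*d}
  B8:   IN={b*b, b*d}   OUT={}

Merge at B7: IN[B7] = OUT[B6] = {b*b, b+f}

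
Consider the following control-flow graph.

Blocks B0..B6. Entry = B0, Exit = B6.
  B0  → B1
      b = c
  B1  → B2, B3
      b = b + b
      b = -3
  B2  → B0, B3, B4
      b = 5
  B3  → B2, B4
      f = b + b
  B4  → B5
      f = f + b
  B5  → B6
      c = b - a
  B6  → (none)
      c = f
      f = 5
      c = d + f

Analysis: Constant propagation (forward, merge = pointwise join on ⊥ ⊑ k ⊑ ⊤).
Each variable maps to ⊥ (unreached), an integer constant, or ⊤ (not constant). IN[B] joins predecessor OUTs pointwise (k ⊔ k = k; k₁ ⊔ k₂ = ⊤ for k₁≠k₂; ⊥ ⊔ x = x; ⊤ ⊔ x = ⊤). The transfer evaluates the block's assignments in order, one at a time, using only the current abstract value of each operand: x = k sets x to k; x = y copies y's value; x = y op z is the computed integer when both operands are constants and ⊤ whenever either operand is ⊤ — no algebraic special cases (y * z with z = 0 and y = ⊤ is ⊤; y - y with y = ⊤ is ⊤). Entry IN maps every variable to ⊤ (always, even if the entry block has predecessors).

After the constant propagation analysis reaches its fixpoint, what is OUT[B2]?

Converged values:
  B0:  IN=(all ⊤)  OUT=(all ⊤)
  B1:  IN=(all ⊤)  OUT={b:-3; rest ⊤}
  B2:  IN=(all ⊤)  OUT={b:5; rest ⊤}
  B3:  IN=(all ⊤)  OUT=(all ⊤)
  B4:  IN=(all ⊤)  OUT=(all ⊤)
  B5:  IN=(all ⊤)  OUT=(all ⊤)
  B6:  IN=(all ⊤)  OUT={f:5; rest ⊤}

Merge at B2: IN[B2] = OUT[B1] ⊔ OUT[B3] = {a: ⊤, b: ⊤, c: ⊤, d: ⊤, e: ⊤, f: ⊤}
Applying B2's transfer function to that IN value gives OUT[B2] (row B2 above).

Answer: {a: ⊤, b: 5, c: ⊤, d: ⊤, e: ⊤, f: ⊤}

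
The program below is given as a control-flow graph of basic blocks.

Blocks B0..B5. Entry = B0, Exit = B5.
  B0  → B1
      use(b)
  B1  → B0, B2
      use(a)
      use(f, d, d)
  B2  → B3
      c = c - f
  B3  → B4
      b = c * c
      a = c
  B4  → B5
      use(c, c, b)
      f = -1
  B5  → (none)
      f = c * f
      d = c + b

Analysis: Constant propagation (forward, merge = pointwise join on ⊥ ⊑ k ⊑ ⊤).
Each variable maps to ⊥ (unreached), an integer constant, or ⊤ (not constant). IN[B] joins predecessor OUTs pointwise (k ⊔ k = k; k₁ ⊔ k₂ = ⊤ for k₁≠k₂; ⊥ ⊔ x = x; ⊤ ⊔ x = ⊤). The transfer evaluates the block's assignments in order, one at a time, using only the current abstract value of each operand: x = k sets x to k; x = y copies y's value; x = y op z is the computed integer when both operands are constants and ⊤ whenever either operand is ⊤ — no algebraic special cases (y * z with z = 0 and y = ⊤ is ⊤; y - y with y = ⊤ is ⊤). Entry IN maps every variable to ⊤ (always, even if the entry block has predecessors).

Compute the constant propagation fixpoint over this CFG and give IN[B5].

Fixpoint table:
  B0: | IN=(all ⊤) | OUT=(all ⊤)
  B1: | IN=(all ⊤) | OUT=(all ⊤)
  B2: | IN=(all ⊤) | OUT=(all ⊤)
  B3: | IN=(all ⊤) | OUT=(all ⊤)
  B4: | IN=(all ⊤) | OUT={f:-1; rest ⊤}
  B5: | IN={f:-1; rest ⊤} | OUT=(all ⊤)

Merge at B5: IN[B5] = OUT[B4] = {a: ⊤, b: ⊤, c: ⊤, d: ⊤, e: ⊤, f: -1}

Answer: {a: ⊤, b: ⊤, c: ⊤, d: ⊤, e: ⊤, f: -1}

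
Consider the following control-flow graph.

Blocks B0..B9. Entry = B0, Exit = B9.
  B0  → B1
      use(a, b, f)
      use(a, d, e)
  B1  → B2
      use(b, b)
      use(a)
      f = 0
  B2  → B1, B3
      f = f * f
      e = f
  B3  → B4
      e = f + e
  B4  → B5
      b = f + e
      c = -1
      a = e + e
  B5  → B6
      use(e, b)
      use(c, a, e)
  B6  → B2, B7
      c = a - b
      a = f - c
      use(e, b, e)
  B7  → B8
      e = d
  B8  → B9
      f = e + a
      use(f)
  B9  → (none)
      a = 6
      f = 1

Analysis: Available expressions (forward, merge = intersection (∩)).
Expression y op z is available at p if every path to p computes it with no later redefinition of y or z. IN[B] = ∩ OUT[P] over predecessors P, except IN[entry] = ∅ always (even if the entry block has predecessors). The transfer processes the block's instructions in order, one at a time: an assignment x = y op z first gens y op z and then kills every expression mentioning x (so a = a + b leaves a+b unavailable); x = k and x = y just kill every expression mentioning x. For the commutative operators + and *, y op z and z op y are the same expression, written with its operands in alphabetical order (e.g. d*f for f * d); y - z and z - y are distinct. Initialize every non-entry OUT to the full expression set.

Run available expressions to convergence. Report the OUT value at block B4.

Answer: {e+e, e+f}

Trace:
Fixpoint table:
  B0: | IN={} | OUT={}
  B1: | IN={} | OUT={}
  B2: | IN={} | OUT={}
  B3: | IN={} | OUT={}
  B4: | IN={} | OUT={e+e, e+f}
  B5: | IN={e+e, e+f} | OUT={e+e, e+f}
  B6: | IN={e+e, e+f} | OUT={e+e, e+f, f-c}
  B7: | IN={e+e, e+f, f-c} | OUT={f-c}
  B8: | IN={f-c} | OUT={a+e}
  B9: | IN={a+e} | OUT={}

Merge at B4: IN[B4] = OUT[B3] = {}
Applying B4's transfer function to that IN value gives OUT[B4] (row B4 above).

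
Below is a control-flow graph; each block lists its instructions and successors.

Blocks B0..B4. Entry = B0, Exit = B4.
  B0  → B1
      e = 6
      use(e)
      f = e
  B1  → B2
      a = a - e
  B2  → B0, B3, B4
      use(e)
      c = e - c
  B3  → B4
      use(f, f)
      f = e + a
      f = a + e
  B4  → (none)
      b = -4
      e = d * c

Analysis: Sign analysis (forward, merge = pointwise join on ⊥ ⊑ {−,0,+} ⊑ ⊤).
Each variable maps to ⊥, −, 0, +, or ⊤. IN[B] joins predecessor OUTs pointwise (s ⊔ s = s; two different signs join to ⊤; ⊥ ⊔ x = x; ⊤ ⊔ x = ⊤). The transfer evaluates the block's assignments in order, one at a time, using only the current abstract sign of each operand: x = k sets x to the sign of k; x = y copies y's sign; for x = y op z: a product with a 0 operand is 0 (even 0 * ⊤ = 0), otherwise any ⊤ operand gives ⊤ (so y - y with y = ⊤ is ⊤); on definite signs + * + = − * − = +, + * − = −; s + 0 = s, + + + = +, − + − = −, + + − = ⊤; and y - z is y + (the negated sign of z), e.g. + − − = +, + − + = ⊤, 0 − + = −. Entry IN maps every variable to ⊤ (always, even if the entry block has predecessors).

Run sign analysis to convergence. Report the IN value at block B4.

Answer: {a: ⊤, b: ⊤, c: ⊤, d: ⊤, e: +, f: ⊤}

Derivation:
Converged values:
  B0: | IN=(all ⊤) | OUT={e:+, f:+; rest ⊤}
  B1: | IN={e:+, f:+; rest ⊤} | OUT={e:+, f:+; rest ⊤}
  B2: | IN={e:+, f:+; rest ⊤} | OUT={e:+, f:+; rest ⊤}
  B3: | IN={e:+, f:+; rest ⊤} | OUT={e:+; rest ⊤}
  B4: | IN={e:+; rest ⊤} | OUT={b:-; rest ⊤}

Merge at B4: IN[B4] = OUT[B2] ⊔ OUT[B3] = {a: ⊤, b: ⊤, c: ⊤, d: ⊤, e: +, f: ⊤}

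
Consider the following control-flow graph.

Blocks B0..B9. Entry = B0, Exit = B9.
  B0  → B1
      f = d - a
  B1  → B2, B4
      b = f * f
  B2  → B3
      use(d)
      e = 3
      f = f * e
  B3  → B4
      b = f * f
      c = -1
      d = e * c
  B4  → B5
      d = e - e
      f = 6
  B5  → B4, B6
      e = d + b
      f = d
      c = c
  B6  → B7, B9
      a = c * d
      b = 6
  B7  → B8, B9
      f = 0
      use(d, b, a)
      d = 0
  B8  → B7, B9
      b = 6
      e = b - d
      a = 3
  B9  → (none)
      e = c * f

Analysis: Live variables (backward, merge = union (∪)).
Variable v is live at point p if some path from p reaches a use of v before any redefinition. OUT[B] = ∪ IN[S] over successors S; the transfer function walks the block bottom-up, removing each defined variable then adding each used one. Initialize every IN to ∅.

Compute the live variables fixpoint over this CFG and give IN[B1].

Per-block solution:
  B0:   IN={a, c, d, e}   OUT={c, d, e, f}
  B1:   IN={c, d, e, f}   OUT={b, c, d, e, f}
  B2:   IN={d, f}   OUT={e, f}
  B3:   IN={e, f}   OUT={b, c, e}
  B4:   IN={b, c, e}   OUT={b, c, d}
  B5:   IN={b, c, d}   OUT={b, c, d, e, f}
  B6:   IN={c, d, f}   OUT={a, b, c, d, f}
  B7:   IN={a, b, c, d}   OUT={c, d, f}
  B8:   IN={c, d, f}   OUT={a, b, c, d, f}
  B9:   IN={c, f}   OUT={}

Merge at B1: OUT[B1] = IN[B2] ⊔ IN[B4] = {b, c, d, e, f}
Applying B1's transfer function to that OUT value gives IN[B1] (row B1 above).

Answer: {c, d, e, f}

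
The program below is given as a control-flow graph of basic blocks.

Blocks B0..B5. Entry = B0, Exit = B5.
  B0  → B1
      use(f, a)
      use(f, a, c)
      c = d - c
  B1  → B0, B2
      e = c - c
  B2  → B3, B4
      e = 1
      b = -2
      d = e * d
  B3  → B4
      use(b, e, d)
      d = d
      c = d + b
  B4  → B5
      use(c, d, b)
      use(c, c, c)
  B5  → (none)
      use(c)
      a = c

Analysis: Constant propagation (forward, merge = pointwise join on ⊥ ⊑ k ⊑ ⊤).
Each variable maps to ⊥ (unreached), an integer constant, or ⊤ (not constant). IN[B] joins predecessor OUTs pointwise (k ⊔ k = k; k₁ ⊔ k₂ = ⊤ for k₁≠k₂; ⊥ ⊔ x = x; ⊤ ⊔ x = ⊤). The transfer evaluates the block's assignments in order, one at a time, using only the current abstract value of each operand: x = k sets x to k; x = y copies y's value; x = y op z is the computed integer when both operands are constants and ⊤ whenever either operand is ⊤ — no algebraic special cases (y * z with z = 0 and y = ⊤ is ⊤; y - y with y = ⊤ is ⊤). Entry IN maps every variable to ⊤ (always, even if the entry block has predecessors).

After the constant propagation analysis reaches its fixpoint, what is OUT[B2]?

Per-block solution:
  B0:   IN=(all ⊤)   OUT=(all ⊤)
  B1:   IN=(all ⊤)   OUT=(all ⊤)
  B2:   IN=(all ⊤)   OUT={b:-2, e:1; rest ⊤}
  B3:   IN={b:-2, e:1; rest ⊤}   OUT={b:-2, e:1; rest ⊤}
  B4:   IN={b:-2, e:1; rest ⊤}   OUT={b:-2, e:1; rest ⊤}
  B5:   IN={b:-2, e:1; rest ⊤}   OUT={b:-2, e:1; rest ⊤}

Merge at B2: IN[B2] = OUT[B1] = {a: ⊤, b: ⊤, c: ⊤, d: ⊤, e: ⊤, f: ⊤}
Applying B2's transfer function to that IN value gives OUT[B2] (row B2 above).

Answer: {a: ⊤, b: -2, c: ⊤, d: ⊤, e: 1, f: ⊤}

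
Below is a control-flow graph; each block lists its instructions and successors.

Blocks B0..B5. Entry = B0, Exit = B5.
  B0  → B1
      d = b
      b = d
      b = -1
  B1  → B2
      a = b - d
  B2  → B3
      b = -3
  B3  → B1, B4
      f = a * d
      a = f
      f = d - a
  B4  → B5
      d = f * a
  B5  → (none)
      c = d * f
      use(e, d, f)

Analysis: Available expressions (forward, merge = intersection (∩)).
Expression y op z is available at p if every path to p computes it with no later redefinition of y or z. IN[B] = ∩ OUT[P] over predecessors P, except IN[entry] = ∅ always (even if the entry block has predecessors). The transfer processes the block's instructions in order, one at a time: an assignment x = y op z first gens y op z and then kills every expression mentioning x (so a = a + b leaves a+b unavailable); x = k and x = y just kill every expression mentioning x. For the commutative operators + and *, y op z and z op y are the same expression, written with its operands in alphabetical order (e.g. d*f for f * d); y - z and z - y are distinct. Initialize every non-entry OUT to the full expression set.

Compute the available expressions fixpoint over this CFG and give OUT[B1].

Answer: {b-d}

Derivation:
Per-block solution:
  B0:  IN={}  OUT={}
  B1:  IN={}  OUT={b-d}
  B2:  IN={b-d}  OUT={}
  B3:  IN={}  OUT={d-a}
  B4:  IN={d-a}  OUT={a*f}
  B5:  IN={a*f}  OUT={a*f, d*f}

Merge at B1: IN[B1] = OUT[B0] ∩ OUT[B3] = {}
Applying B1's transfer function to that IN value gives OUT[B1] (row B1 above).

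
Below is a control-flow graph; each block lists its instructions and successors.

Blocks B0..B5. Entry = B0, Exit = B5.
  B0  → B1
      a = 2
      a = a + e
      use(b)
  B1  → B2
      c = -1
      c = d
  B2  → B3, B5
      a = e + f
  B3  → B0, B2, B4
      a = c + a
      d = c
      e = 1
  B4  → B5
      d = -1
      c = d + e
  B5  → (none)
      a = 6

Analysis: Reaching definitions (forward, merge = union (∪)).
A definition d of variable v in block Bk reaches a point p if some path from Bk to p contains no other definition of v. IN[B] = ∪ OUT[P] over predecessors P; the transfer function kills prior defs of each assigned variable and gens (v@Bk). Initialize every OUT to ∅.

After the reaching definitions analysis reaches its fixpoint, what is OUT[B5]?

Answer: {a@B5, c@B1, c@B4, d@B3, d@B4, e@B3}

Trace:
Per-block solution:
  B0: | IN={a@B3, c@B1, d@B3, e@B3} | OUT={a@B0, c@B1, d@B3, e@B3}
  B1: | IN={a@B0, c@B1, d@B3, e@B3} | OUT={a@B0, c@B1, d@B3, e@B3}
  B2: | IN={a@B0, a@B3, c@B1, d@B3, e@B3} | OUT={a@B2, c@B1, d@B3, e@B3}
  B3: | IN={a@B2, c@B1, d@B3, e@B3} | OUT={a@B3, c@B1, d@B3, e@B3}
  B4: | IN={a@B3, c@B1, d@B3, e@B3} | OUT={a@B3, c@B4, d@B4, e@B3}
  B5: | IN={a@B2, a@B3, c@B1, c@B4, d@B3, d@B4, e@B3} | OUT={a@B5, c@B1, c@B4, d@B3, d@B4, e@B3}

Merge at B5: IN[B5] = OUT[B2] ⊔ OUT[B4] = {a@B2, a@B3, c@B1, c@B4, d@B3, d@B4, e@B3}
Applying B5's transfer function to that IN value gives OUT[B5] (row B5 above).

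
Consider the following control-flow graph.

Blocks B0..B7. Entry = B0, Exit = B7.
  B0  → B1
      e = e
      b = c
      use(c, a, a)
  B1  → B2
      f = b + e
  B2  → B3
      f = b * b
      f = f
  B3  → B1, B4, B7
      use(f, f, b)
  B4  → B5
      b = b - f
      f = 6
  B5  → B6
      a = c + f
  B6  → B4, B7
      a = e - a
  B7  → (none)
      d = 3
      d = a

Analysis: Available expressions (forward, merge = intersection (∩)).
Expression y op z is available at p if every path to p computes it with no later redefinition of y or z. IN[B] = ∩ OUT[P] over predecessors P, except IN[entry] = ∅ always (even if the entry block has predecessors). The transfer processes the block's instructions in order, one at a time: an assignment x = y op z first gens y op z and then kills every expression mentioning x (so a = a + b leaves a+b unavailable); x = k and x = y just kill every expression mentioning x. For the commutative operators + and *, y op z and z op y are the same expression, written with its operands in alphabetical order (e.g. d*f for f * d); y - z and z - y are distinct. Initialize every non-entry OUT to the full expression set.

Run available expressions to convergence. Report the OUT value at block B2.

Converged values:
  B0: | IN={} | OUT={}
  B1: | IN={} | OUT={b+e}
  B2: | IN={b+e} | OUT={b*b, b+e}
  B3: | IN={b*b, b+e} | OUT={b*b, b+e}
  B4: | IN={} | OUT={}
  B5: | IN={} | OUT={c+f}
  B6: | IN={c+f} | OUT={c+f}
  B7: | IN={} | OUT={}

Merge at B2: IN[B2] = OUT[B1] = {b+e}
Applying B2's transfer function to that IN value gives OUT[B2] (row B2 above).

Answer: {b*b, b+e}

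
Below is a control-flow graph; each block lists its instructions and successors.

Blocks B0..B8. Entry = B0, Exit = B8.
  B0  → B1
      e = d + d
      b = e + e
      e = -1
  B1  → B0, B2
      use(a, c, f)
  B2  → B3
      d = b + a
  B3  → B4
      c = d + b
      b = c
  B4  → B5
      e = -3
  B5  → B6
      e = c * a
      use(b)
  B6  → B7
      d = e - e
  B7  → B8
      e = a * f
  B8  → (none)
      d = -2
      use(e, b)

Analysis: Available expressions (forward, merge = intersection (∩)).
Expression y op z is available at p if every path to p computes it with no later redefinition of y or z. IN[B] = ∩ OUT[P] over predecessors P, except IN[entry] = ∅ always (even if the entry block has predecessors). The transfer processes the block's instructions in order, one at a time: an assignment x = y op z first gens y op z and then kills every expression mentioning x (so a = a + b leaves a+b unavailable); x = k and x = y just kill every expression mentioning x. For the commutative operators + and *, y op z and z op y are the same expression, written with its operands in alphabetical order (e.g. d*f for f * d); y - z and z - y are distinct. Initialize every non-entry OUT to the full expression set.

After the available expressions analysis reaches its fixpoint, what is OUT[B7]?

Converged values:
  B0:   IN={}   OUT={d+d}
  B1:   IN={d+d}   OUT={d+d}
  B2:   IN={d+d}   OUT={a+b}
  B3:   IN={a+b}   OUT={}
  B4:   IN={}   OUT={}
  B5:   IN={}   OUT={a*c}
  B6:   IN={a*c}   OUT={a*c, e-e}
  B7:   IN={a*c, e-e}   OUT={a*c, a*f}
  B8:   IN={a*c, a*f}   OUT={a*c, a*f}

Merge at B7: IN[B7] = OUT[B6] = {a*c, e-e}
Applying B7's transfer function to that IN value gives OUT[B7] (row B7 above).

Answer: {a*c, a*f}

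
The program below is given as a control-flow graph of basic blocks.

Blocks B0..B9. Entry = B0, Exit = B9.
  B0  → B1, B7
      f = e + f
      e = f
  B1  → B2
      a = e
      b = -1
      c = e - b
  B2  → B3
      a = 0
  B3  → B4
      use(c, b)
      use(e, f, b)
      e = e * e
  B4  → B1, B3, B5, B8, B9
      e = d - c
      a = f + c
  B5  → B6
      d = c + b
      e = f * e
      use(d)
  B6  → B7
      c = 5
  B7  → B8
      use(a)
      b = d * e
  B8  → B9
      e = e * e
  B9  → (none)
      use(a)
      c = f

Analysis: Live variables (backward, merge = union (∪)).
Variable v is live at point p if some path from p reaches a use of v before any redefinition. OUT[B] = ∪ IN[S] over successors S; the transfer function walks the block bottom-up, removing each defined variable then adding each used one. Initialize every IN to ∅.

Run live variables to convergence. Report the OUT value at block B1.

Fixpoint table:
  B0:   IN={a, d, e, f}   OUT={a, d, e, f}
  B1:   IN={d, e, f}   OUT={b, c, d, e, f}
  B2:   IN={b, c, d, e, f}   OUT={b, c, d, e, f}
  B3:   IN={b, c, d, e, f}   OUT={b, c, d, f}
  B4:   IN={b, c, d, f}   OUT={a, b, c, d, e, f}
  B5:   IN={a, b, c, e, f}   OUT={a, d, e, f}
  B6:   IN={a, d, e, f}   OUT={a, d, e, f}
  B7:   IN={a, d, e, f}   OUT={a, e, f}
  B8:   IN={a, e, f}   OUT={a, f}
  B9:   IN={a, f}   OUT={}

Merge at B1: OUT[B1] = IN[B2] = {b, c, d, e, f}

Answer: {b, c, d, e, f}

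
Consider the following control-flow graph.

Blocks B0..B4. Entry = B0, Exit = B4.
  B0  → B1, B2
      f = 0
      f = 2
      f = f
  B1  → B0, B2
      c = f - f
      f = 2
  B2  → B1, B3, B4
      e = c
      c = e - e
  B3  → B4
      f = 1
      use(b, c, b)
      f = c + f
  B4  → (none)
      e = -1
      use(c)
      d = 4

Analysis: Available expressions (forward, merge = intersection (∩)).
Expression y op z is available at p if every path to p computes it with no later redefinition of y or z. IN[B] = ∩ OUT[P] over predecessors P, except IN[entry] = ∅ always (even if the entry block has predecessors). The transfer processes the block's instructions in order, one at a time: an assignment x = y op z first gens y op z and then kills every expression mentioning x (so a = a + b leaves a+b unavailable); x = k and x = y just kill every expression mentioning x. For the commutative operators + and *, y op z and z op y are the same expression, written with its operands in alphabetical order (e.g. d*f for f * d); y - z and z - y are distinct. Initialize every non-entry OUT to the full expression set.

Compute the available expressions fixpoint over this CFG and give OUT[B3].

Answer: {e-e}

Derivation:
Fixpoint table:
  B0: | IN={} | OUT={}
  B1: | IN={} | OUT={}
  B2: | IN={} | OUT={e-e}
  B3: | IN={e-e} | OUT={e-e}
  B4: | IN={e-e} | OUT={}

Merge at B3: IN[B3] = OUT[B2] = {e-e}
Applying B3's transfer function to that IN value gives OUT[B3] (row B3 above).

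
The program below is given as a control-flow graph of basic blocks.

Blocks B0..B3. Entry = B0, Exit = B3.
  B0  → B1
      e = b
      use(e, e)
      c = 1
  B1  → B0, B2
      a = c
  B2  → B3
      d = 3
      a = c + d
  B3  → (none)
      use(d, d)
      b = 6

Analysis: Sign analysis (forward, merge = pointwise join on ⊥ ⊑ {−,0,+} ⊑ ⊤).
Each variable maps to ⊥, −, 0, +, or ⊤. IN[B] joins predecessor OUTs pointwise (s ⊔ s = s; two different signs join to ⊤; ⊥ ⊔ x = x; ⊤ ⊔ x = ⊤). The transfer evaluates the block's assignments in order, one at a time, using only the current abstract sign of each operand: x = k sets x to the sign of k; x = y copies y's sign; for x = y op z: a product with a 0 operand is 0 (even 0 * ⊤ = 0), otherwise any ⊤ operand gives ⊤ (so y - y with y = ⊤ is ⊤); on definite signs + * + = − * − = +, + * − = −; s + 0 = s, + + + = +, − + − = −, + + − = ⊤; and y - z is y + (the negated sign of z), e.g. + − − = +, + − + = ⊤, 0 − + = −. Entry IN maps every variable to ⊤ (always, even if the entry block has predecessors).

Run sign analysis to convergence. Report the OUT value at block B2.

Answer: {a: +, b: ⊤, c: +, d: +, e: ⊤, f: ⊤}

Trace:
Fixpoint table:
  B0: | IN=(all ⊤) | OUT={c:+; rest ⊤}
  B1: | IN={c:+; rest ⊤} | OUT={a:+, c:+; rest ⊤}
  B2: | IN={a:+, c:+; rest ⊤} | OUT={a:+, c:+, d:+; rest ⊤}
  B3: | IN={a:+, c:+, d:+; rest ⊤} | OUT={a:+, b:+, c:+, d:+; rest ⊤}

Merge at B2: IN[B2] = OUT[B1] = {a: +, b: ⊤, c: +, d: ⊤, e: ⊤, f: ⊤}
Applying B2's transfer function to that IN value gives OUT[B2] (row B2 above).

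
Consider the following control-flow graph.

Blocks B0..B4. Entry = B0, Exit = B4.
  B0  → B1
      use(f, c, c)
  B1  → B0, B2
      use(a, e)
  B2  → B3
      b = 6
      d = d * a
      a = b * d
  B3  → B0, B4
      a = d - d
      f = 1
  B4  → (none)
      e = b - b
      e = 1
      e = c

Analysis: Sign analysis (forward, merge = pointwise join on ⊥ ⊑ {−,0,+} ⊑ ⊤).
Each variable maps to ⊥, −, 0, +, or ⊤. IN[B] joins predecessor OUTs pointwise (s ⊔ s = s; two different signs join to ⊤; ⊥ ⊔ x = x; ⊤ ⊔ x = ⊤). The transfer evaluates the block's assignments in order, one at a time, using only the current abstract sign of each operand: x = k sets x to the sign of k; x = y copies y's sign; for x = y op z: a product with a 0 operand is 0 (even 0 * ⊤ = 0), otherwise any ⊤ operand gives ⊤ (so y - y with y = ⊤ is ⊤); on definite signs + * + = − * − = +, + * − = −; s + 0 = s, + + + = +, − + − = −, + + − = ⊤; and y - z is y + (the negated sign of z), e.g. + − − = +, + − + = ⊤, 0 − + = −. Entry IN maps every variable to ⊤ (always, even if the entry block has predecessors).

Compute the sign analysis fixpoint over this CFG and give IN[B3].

Per-block solution:
  B0:   IN=(all ⊤)   OUT=(all ⊤)
  B1:   IN=(all ⊤)   OUT=(all ⊤)
  B2:   IN=(all ⊤)   OUT={b:+; rest ⊤}
  B3:   IN={b:+; rest ⊤}   OUT={b:+, f:+; rest ⊤}
  B4:   IN={b:+, f:+; rest ⊤}   OUT={b:+, f:+; rest ⊤}

Merge at B3: IN[B3] = OUT[B2] = {a: ⊤, b: +, c: ⊤, d: ⊤, e: ⊤, f: ⊤}

Answer: {a: ⊤, b: +, c: ⊤, d: ⊤, e: ⊤, f: ⊤}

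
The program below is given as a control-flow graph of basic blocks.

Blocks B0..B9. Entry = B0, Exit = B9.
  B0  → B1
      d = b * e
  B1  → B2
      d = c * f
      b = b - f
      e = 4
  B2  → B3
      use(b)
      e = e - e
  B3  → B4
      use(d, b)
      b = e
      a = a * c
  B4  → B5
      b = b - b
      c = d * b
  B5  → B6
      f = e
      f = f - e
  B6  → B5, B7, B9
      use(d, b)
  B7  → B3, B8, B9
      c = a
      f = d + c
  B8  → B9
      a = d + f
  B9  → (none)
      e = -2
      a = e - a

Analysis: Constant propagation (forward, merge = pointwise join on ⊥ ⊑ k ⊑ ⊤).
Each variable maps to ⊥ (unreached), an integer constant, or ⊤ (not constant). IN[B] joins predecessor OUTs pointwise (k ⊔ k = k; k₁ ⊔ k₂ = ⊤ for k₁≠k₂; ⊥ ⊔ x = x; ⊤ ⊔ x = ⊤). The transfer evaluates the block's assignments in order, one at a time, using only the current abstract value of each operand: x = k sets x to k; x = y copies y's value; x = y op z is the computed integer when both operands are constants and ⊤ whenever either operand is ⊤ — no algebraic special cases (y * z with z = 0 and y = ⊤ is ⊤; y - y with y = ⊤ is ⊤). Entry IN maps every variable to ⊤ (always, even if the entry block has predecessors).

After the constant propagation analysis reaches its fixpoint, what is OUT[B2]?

Fixpoint table:
  B0: | IN=(all ⊤) | OUT=(all ⊤)
  B1: | IN=(all ⊤) | OUT={e:4; rest ⊤}
  B2: | IN={e:4; rest ⊤} | OUT={e:0; rest ⊤}
  B3: | IN={e:0; rest ⊤} | OUT={b:0, e:0; rest ⊤}
  B4: | IN={b:0, e:0; rest ⊤} | OUT={b:0, e:0; rest ⊤}
  B5: | IN={b:0, e:0; rest ⊤} | OUT={b:0, e:0, f:0; rest ⊤}
  B6: | IN={b:0, e:0, f:0; rest ⊤} | OUT={b:0, e:0, f:0; rest ⊤}
  B7: | IN={b:0, e:0, f:0; rest ⊤} | OUT={b:0, e:0; rest ⊤}
  B8: | IN={b:0, e:0; rest ⊤} | OUT={b:0, e:0; rest ⊤}
  B9: | IN={b:0, e:0; rest ⊤} | OUT={b:0, e:-2; rest ⊤}

Merge at B2: IN[B2] = OUT[B1] = {a: ⊤, b: ⊤, c: ⊤, d: ⊤, e: 4, f: ⊤}
Applying B2's transfer function to that IN value gives OUT[B2] (row B2 above).

Answer: {a: ⊤, b: ⊤, c: ⊤, d: ⊤, e: 0, f: ⊤}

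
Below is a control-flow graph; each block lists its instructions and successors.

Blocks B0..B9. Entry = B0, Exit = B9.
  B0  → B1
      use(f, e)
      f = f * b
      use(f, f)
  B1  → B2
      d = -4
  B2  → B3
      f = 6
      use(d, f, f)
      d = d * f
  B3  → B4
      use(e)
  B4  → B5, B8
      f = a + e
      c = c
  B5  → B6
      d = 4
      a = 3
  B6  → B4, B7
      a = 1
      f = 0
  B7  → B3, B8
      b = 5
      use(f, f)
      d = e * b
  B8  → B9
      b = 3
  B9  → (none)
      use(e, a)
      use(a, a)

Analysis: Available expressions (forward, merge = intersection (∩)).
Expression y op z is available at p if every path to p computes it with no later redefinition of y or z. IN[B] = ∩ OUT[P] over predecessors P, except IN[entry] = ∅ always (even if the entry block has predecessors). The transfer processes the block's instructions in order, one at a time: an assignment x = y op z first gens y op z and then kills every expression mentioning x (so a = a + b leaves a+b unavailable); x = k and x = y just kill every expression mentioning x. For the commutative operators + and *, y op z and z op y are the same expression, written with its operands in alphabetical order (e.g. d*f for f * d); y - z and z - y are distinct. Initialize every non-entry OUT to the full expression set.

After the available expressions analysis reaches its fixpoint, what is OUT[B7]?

Fixpoint table:
  B0:   IN={}   OUT={}
  B1:   IN={}   OUT={}
  B2:   IN={}   OUT={}
  B3:   IN={}   OUT={}
  B4:   IN={}   OUT={a+e}
  B5:   IN={a+e}   OUT={}
  B6:   IN={}   OUT={}
  B7:   IN={}   OUT={b*e}
  B8:   IN={}   OUT={}
  B9:   IN={}   OUT={}

Merge at B7: IN[B7] = OUT[B6] = {}
Applying B7's transfer function to that IN value gives OUT[B7] (row B7 above).

Answer: {b*e}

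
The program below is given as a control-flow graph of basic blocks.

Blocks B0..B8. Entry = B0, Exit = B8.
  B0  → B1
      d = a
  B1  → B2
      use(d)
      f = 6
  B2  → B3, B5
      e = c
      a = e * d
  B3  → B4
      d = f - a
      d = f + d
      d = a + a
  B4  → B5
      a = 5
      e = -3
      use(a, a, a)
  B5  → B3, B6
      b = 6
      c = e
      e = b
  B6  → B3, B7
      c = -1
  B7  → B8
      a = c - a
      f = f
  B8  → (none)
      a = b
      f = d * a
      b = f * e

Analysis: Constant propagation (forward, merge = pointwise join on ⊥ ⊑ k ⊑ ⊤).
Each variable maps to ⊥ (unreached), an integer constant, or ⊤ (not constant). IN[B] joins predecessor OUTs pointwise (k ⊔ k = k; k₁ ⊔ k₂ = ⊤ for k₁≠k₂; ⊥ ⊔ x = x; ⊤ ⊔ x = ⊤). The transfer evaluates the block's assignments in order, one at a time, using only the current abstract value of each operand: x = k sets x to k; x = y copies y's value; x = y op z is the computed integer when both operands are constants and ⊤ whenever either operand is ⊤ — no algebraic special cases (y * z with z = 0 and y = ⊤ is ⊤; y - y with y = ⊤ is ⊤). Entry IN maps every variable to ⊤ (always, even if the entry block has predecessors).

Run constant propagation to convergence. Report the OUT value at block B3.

Answer: {a: ⊤, b: ⊤, c: ⊤, d: ⊤, e: ⊤, f: 6}

Working:
Converged values:
  B0: | IN=(all ⊤) | OUT=(all ⊤)
  B1: | IN=(all ⊤) | OUT={f:6; rest ⊤}
  B2: | IN={f:6; rest ⊤} | OUT={f:6; rest ⊤}
  B3: | IN={f:6; rest ⊤} | OUT={f:6; rest ⊤}
  B4: | IN={f:6; rest ⊤} | OUT={a:5, e:-3, f:6; rest ⊤}
  B5: | IN={f:6; rest ⊤} | OUT={b:6, e:6, f:6; rest ⊤}
  B6: | IN={b:6, e:6, f:6; rest ⊤} | OUT={b:6, c:-1, e:6, f:6; rest ⊤}
  B7: | IN={b:6, c:-1, e:6, f:6; rest ⊤} | OUT={b:6, c:-1, e:6, f:6; rest ⊤}
  B8: | IN={b:6, c:-1, e:6, f:6; rest ⊤} | OUT={a:6, c:-1, e:6; rest ⊤}

Merge at B3: IN[B3] = OUT[B2] ⊔ OUT[B5] ⊔ OUT[B6] = {a: ⊤, b: ⊤, c: ⊤, d: ⊤, e: ⊤, f: 6}
Applying B3's transfer function to that IN value gives OUT[B3] (row B3 above).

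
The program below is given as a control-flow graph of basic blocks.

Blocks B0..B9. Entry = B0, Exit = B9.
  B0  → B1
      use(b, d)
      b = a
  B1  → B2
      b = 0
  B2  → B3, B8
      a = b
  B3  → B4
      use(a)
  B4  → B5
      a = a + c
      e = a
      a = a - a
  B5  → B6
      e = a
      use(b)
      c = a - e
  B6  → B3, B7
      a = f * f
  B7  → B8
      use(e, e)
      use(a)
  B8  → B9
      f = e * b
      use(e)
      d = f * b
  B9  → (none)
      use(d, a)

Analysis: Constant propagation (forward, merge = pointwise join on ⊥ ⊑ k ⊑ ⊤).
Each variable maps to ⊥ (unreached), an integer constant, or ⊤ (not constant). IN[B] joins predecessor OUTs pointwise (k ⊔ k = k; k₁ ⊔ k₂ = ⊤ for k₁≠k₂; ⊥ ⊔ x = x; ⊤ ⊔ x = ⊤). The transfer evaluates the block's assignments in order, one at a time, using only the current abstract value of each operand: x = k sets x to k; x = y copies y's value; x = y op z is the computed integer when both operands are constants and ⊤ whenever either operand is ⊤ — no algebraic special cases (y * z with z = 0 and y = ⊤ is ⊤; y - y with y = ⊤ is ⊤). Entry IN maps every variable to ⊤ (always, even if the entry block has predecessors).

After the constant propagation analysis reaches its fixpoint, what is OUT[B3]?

Answer: {a: ⊤, b: 0, c: ⊤, d: ⊤, e: ⊤, f: ⊤}

Working:
Fixpoint table:
  B0:  IN=(all ⊤)  OUT=(all ⊤)
  B1:  IN=(all ⊤)  OUT={b:0; rest ⊤}
  B2:  IN={b:0; rest ⊤}  OUT={a:0, b:0; rest ⊤}
  B3:  IN={b:0; rest ⊤}  OUT={b:0; rest ⊤}
  B4:  IN={b:0; rest ⊤}  OUT={b:0; rest ⊤}
  B5:  IN={b:0; rest ⊤}  OUT={b:0; rest ⊤}
  B6:  IN={b:0; rest ⊤}  OUT={b:0; rest ⊤}
  B7:  IN={b:0; rest ⊤}  OUT={b:0; rest ⊤}
  B8:  IN={b:0; rest ⊤}  OUT={b:0; rest ⊤}
  B9:  IN={b:0; rest ⊤}  OUT={b:0; rest ⊤}

Merge at B3: IN[B3] = OUT[B2] ⊔ OUT[B6] = {a: ⊤, b: 0, c: ⊤, d: ⊤, e: ⊤, f: ⊤}
Applying B3's transfer function to that IN value gives OUT[B3] (row B3 above).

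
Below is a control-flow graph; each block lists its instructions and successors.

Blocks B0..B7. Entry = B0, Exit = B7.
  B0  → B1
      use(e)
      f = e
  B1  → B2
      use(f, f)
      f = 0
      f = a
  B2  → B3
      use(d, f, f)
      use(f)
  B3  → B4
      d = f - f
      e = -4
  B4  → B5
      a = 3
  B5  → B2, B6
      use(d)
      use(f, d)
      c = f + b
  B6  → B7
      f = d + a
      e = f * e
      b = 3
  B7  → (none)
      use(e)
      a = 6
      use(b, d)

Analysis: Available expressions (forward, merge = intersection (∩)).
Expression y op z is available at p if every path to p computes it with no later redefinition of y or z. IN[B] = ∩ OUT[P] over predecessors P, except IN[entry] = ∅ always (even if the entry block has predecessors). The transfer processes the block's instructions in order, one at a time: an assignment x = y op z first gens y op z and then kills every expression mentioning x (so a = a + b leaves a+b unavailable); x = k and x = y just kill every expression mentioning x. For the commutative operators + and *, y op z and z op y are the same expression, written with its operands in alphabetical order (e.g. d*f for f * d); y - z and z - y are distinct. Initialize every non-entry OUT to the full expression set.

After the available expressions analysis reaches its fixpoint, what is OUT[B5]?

Fixpoint table:
  B0:  IN={}  OUT={}
  B1:  IN={}  OUT={}
  B2:  IN={}  OUT={}
  B3:  IN={}  OUT={f-f}
  B4:  IN={f-f}  OUT={f-f}
  B5:  IN={f-f}  OUT={b+f, f-f}
  B6:  IN={b+f, f-f}  OUT={a+d}
  B7:  IN={a+d}  OUT={}

Merge at B5: IN[B5] = OUT[B4] = {f-f}
Applying B5's transfer function to that IN value gives OUT[B5] (row B5 above).

Answer: {b+f, f-f}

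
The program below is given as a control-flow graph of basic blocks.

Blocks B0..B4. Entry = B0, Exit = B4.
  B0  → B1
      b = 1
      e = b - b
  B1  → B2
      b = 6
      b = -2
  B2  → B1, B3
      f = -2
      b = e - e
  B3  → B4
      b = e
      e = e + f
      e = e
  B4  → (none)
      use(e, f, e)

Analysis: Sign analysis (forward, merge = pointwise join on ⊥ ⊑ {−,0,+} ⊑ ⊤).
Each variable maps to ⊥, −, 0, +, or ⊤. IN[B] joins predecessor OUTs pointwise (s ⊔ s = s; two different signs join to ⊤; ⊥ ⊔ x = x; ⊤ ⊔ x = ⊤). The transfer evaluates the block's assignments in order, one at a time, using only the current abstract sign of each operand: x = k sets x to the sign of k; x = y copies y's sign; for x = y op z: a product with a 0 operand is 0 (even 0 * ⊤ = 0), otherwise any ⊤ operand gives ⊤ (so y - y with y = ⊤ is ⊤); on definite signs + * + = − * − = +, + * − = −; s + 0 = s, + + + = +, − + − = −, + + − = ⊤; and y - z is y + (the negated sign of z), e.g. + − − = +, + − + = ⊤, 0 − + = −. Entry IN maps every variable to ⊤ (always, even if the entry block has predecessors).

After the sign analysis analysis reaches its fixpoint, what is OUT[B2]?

Answer: {a: ⊤, b: ⊤, c: ⊤, d: ⊤, e: ⊤, f: -}

Trace:
Per-block solution:
  B0: | IN=(all ⊤) | OUT={b:+; rest ⊤}
  B1: | IN=(all ⊤) | OUT={b:-; rest ⊤}
  B2: | IN={b:-; rest ⊤} | OUT={f:-; rest ⊤}
  B3: | IN={f:-; rest ⊤} | OUT={f:-; rest ⊤}
  B4: | IN={f:-; rest ⊤} | OUT={f:-; rest ⊤}

Merge at B2: IN[B2] = OUT[B1] = {a: ⊤, b: -, c: ⊤, d: ⊤, e: ⊤, f: ⊤}
Applying B2's transfer function to that IN value gives OUT[B2] (row B2 above).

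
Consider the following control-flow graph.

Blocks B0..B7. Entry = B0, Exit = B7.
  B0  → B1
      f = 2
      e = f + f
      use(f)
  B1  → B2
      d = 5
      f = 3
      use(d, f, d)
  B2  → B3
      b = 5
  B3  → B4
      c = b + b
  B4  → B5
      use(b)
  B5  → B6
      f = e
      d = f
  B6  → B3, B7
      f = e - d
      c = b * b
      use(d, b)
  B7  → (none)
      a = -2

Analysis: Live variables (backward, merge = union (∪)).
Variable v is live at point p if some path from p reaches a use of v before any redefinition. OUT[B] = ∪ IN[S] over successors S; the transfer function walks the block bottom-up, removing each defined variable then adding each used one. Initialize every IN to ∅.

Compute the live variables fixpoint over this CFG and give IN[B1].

Fixpoint table:
  B0:  IN={}  OUT={e}
  B1:  IN={e}  OUT={e}
  B2:  IN={e}  OUT={b, e}
  B3:  IN={b, e}  OUT={b, e}
  B4:  IN={b, e}  OUT={b, e}
  B5:  IN={b, e}  OUT={b, d, e}
  B6:  IN={b, d, e}  OUT={b, e}
  B7:  IN={}  OUT={}

Merge at B1: OUT[B1] = IN[B2] = {e}
Applying B1's transfer function to that OUT value gives IN[B1] (row B1 above).

Answer: {e}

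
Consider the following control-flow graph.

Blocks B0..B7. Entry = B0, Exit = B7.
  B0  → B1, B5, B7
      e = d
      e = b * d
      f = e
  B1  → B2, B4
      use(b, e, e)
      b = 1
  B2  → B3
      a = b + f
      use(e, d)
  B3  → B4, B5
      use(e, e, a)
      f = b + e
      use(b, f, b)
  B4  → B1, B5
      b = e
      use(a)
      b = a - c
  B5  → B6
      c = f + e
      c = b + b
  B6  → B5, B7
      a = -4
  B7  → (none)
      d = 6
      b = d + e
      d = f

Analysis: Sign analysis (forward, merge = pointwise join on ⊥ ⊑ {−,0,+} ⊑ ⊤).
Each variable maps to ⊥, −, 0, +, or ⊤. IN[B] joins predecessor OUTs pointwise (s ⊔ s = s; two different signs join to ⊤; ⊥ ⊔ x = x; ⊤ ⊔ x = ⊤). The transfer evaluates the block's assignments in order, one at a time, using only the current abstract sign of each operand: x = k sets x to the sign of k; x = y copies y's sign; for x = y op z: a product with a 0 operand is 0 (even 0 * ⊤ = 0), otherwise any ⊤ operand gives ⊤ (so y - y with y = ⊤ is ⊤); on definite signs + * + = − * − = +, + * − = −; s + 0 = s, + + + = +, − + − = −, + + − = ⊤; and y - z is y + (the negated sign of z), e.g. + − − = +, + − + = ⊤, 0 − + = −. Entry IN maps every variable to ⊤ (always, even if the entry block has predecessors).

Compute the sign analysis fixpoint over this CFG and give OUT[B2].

Converged values:
  B0: | IN=(all ⊤) | OUT=(all ⊤)
  B1: | IN=(all ⊤) | OUT={b:+; rest ⊤}
  B2: | IN={b:+; rest ⊤} | OUT={b:+; rest ⊤}
  B3: | IN={b:+; rest ⊤} | OUT={b:+; rest ⊤}
  B4: | IN={b:+; rest ⊤} | OUT=(all ⊤)
  B5: | IN=(all ⊤) | OUT=(all ⊤)
  B6: | IN=(all ⊤) | OUT={a:-; rest ⊤}
  B7: | IN=(all ⊤) | OUT=(all ⊤)

Merge at B2: IN[B2] = OUT[B1] = {a: ⊤, b: +, c: ⊤, d: ⊤, e: ⊤, f: ⊤}
Applying B2's transfer function to that IN value gives OUT[B2] (row B2 above).

Answer: {a: ⊤, b: +, c: ⊤, d: ⊤, e: ⊤, f: ⊤}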